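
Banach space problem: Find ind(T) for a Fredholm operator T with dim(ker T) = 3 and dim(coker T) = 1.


The Fredholm index is defined as ind(T) = dim(ker T) - dim(coker T)
= 3 - 1
= 2

2


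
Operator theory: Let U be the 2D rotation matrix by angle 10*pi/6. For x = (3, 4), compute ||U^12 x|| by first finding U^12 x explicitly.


U is a rotation by theta = 10*pi/6
U^12 = rotation by 12*theta = 120*pi/6 = 0*pi/6 (mod 2*pi)
cos(0*pi/6) = 1.0000, sin(0*pi/6) = 0.0000
U^12 x = (1.0000 * 3 - 0.0000 * 4, 0.0000 * 3 + 1.0000 * 4)
= (3.0000, 4.0000)
||U^12 x|| = sqrt(3.0000^2 + 4.0000^2) = sqrt(25.0000) = 5.0000

5.0000


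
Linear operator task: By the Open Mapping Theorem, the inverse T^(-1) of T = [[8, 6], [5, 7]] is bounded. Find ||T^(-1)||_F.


det(T) = 8*7 - 6*5 = 26
T^(-1) = (1/26) * [[7, -6], [-5, 8]] = [[0.2692, -0.2308], [-0.1923, 0.3077]]
||T^(-1)||_F^2 = 0.2692^2 + (-0.2308)^2 + (-0.1923)^2 + 0.3077^2 = 0.2574
||T^(-1)||_F = sqrt(0.2574) = 0.5073

0.5073


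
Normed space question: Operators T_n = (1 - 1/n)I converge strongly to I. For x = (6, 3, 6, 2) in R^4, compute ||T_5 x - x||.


T_5 x - x = (1 - 1/5)x - x = -x/5
||x|| = sqrt(85) = 9.2195
||T_5 x - x|| = ||x||/5 = 9.2195/5 = 1.8439

1.8439


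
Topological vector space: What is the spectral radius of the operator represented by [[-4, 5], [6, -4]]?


For a 2x2 matrix, eigenvalues satisfy lambda^2 - (trace)*lambda + det = 0
trace = -4 + -4 = -8
det = -4*-4 - 5*6 = -14
discriminant = (-8)^2 - 4*(-14) = 120
spectral radius = max |eigenvalue| = 9.4772

9.4772


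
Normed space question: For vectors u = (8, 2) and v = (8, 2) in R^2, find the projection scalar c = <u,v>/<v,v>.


Computing <u,v> = 8*8 + 2*2 = 68
Computing <v,v> = 8^2 + 2^2 = 68
Projection coefficient = 68/68 = 1.0000

1.0000


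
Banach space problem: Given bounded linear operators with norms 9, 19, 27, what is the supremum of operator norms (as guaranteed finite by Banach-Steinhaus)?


By the Uniform Boundedness Principle, the supremum of norms is finite.
sup_k ||T_k|| = max(9, 19, 27) = 27

27


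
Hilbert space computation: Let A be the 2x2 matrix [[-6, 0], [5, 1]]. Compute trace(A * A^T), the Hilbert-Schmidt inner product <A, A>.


trace(A * A^T) = sum of squares of all entries
= (-6)^2 + 0^2 + 5^2 + 1^2
= 36 + 0 + 25 + 1
= 62

62


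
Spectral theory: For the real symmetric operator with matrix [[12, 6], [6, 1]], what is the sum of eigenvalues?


For a self-adjoint (symmetric) matrix, the eigenvalues are real.
The sum of eigenvalues equals the trace of the matrix.
trace = 12 + 1 = 13

13


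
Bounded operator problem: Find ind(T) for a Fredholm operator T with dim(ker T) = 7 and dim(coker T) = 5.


The Fredholm index is defined as ind(T) = dim(ker T) - dim(coker T)
= 7 - 5
= 2

2


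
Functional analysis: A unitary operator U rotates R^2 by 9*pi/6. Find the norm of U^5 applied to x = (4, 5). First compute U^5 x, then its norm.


U is a rotation by theta = 9*pi/6
U^5 = rotation by 5*theta = 45*pi/6 = 9*pi/6 (mod 2*pi)
cos(9*pi/6) = 0.0000, sin(9*pi/6) = -1.0000
U^5 x = (0.0000 * 4 - -1.0000 * 5, -1.0000 * 4 + 0.0000 * 5)
= (5.0000, -4.0000)
||U^5 x|| = sqrt(5.0000^2 + (-4.0000)^2) = sqrt(41.0000) = 6.4031

6.4031


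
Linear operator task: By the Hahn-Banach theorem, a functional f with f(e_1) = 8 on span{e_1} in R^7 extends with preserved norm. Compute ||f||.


The norm of f is given by ||f|| = sup_{||x||=1} |f(x)|.
On span{e_1}, ||e_1|| = 1, so ||f|| = |f(e_1)| / ||e_1||
= |8| / 1 = 8.0000

8.0000


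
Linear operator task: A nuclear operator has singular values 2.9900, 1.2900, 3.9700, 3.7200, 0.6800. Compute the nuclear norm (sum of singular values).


The nuclear norm is the sum of all singular values.
||T||_1 = 2.9900 + 1.2900 + 3.9700 + 3.7200 + 0.6800
= 12.6500

12.6500


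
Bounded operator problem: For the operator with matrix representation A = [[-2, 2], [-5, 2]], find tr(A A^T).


trace(A * A^T) = sum of squares of all entries
= (-2)^2 + 2^2 + (-5)^2 + 2^2
= 4 + 4 + 25 + 4
= 37

37


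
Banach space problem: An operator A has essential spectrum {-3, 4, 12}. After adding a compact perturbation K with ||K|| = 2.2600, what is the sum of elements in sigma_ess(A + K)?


By Weyl's theorem, the essential spectrum is invariant under compact perturbations.
sigma_ess(A + K) = sigma_ess(A) = {-3, 4, 12}
Sum = -3 + 4 + 12 = 13

13


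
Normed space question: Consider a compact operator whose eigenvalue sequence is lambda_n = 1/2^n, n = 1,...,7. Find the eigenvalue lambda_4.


The eigenvalue formula gives lambda_4 = 1/2^4
= 1/16
= 0.0625

0.0625


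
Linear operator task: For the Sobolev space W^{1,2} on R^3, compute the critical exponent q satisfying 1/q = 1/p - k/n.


Using the Sobolev embedding formula: 1/q = 1/p - k/n
1/q = 1/2 - 1/3 = 1/6
q = 1/(1/6) = 6

6.0000


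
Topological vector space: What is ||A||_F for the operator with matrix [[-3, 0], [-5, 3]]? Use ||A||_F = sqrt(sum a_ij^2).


||A||_F^2 = sum a_ij^2
= (-3)^2 + 0^2 + (-5)^2 + 3^2
= 9 + 0 + 25 + 9 = 43
||A||_F = sqrt(43) = 6.5574

6.5574


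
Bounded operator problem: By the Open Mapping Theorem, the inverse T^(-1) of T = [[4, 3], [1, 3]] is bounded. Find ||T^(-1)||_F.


det(T) = 4*3 - 3*1 = 9
T^(-1) = (1/9) * [[3, -3], [-1, 4]] = [[0.3333, -0.3333], [-0.1111, 0.4444]]
||T^(-1)||_F^2 = 0.3333^2 + (-0.3333)^2 + (-0.1111)^2 + 0.4444^2 = 0.4321
||T^(-1)||_F = sqrt(0.4321) = 0.6573

0.6573


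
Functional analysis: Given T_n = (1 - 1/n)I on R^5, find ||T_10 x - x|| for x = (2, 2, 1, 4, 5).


T_10 x - x = (1 - 1/10)x - x = -x/10
||x|| = sqrt(50) = 7.0711
||T_10 x - x|| = ||x||/10 = 7.0711/10 = 0.7071

0.7071


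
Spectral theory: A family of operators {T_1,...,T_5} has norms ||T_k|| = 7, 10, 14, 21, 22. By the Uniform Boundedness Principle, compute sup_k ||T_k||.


By the Uniform Boundedness Principle, the supremum of norms is finite.
sup_k ||T_k|| = max(7, 10, 14, 21, 22) = 22

22


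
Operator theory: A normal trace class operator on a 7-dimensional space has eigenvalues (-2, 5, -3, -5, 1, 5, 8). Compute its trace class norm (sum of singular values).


For a normal operator, singular values equal |eigenvalues|.
Trace norm = sum |lambda_i| = 2 + 5 + 3 + 5 + 1 + 5 + 8
= 29

29


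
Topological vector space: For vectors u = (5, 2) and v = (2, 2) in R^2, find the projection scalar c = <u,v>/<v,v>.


Computing <u,v> = 5*2 + 2*2 = 14
Computing <v,v> = 2^2 + 2^2 = 8
Projection coefficient = 14/8 = 1.7500

1.7500


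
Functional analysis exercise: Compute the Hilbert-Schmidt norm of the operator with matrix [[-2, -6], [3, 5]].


The Hilbert-Schmidt norm is sqrt(sum of squares of all entries).
Sum of squares = (-2)^2 + (-6)^2 + 3^2 + 5^2
= 4 + 36 + 9 + 25 = 74
||T||_HS = sqrt(74) = 8.6023

8.6023


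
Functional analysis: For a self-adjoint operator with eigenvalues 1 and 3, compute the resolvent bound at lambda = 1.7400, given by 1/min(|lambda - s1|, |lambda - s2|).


dist(1.7400, {1, 3}) = min(|1.7400 - 1|, |1.7400 - 3|)
= min(0.7400, 1.2600) = 0.7400
Resolvent bound = 1/0.7400 = 1.3514

1.3514


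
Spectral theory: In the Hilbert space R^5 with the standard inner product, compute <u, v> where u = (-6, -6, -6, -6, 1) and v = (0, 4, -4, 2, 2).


Computing the standard inner product <u, v> = sum u_i * v_i
= -6*0 + -6*4 + -6*-4 + -6*2 + 1*2
= 0 + -24 + 24 + -12 + 2
= -10

-10


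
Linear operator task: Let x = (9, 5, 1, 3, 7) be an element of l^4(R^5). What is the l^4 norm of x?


The l^4 norm = (sum |x_i|^4)^(1/4)
Sum of 4th powers = 6561 + 625 + 1 + 81 + 2401 = 9669
||x||_4 = (9669)^(1/4) = 9.9162

9.9162


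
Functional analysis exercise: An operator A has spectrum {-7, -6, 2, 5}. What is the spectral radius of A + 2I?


Spectrum of A + 2I = {-5, -4, 4, 7}
Spectral radius = max |lambda| over the shifted spectrum
= max(5, 4, 4, 7) = 7

7


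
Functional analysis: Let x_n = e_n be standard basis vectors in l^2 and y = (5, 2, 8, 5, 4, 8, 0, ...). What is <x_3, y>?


x_3 = e_3 is the standard basis vector with 1 in position 3.
<x_3, y> = y_3 = 8
As n -> infinity, <x_n, y> -> 0, confirming weak convergence of (x_n) to 0.

8


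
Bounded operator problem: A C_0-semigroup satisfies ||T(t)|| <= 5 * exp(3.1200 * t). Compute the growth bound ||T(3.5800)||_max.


||T(3.5800)|| <= 5 * exp(3.1200 * 3.5800)
= 5 * exp(11.1696)
= 5 * 70940.7287
= 354703.6434

354703.6434


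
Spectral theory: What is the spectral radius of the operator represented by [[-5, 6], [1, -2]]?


For a 2x2 matrix, eigenvalues satisfy lambda^2 - (trace)*lambda + det = 0
trace = -5 + -2 = -7
det = -5*-2 - 6*1 = 4
discriminant = (-7)^2 - 4*(4) = 33
spectral radius = max |eigenvalue| = 6.3723

6.3723


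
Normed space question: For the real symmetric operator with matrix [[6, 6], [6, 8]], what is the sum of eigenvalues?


For a self-adjoint (symmetric) matrix, the eigenvalues are real.
The sum of eigenvalues equals the trace of the matrix.
trace = 6 + 8 = 14

14


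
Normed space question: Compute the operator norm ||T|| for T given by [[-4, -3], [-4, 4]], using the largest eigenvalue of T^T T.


A^T A = [[32, -4], [-4, 25]]
trace(A^T A) = 57, det(A^T A) = 784
discriminant = 57^2 - 4*784 = 113
Largest eigenvalue of A^T A = (trace + sqrt(disc))/2 = 33.8151
||T|| = sqrt(33.8151) = 5.8151

5.8151


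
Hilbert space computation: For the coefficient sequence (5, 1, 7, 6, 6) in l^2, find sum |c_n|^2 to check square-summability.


sum |c_n|^2 = 5^2 + 1^2 + 7^2 + 6^2 + 6^2
= 25 + 1 + 49 + 36 + 36
= 147

147


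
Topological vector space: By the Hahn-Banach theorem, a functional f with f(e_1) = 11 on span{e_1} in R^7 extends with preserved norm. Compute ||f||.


The norm of f is given by ||f|| = sup_{||x||=1} |f(x)|.
On span{e_1}, ||e_1|| = 1, so ||f|| = |f(e_1)| / ||e_1||
= |11| / 1 = 11.0000

11.0000


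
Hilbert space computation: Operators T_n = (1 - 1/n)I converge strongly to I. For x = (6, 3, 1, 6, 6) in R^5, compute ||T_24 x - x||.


T_24 x - x = (1 - 1/24)x - x = -x/24
||x|| = sqrt(118) = 10.8628
||T_24 x - x|| = ||x||/24 = 10.8628/24 = 0.4526

0.4526


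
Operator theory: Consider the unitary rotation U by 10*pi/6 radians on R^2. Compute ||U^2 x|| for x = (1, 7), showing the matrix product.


U is a rotation by theta = 10*pi/6
U^2 = rotation by 2*theta = 20*pi/6 = 8*pi/6 (mod 2*pi)
cos(8*pi/6) = -0.5000, sin(8*pi/6) = -0.8660
U^2 x = (-0.5000 * 1 - -0.8660 * 7, -0.8660 * 1 + -0.5000 * 7)
= (5.5622, -4.3660)
||U^2 x|| = sqrt(5.5622^2 + (-4.3660)^2) = sqrt(50.0000) = 7.0711

7.0711


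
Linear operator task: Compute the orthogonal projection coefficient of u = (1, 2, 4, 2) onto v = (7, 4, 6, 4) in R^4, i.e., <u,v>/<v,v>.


Computing <u,v> = 1*7 + 2*4 + 4*6 + 2*4 = 47
Computing <v,v> = 7^2 + 4^2 + 6^2 + 4^2 = 117
Projection coefficient = 47/117 = 0.4017

0.4017


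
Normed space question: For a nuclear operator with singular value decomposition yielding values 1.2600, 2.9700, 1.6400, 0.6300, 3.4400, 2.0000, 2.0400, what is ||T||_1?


The nuclear norm is the sum of all singular values.
||T||_1 = 1.2600 + 2.9700 + 1.6400 + 0.6300 + 3.4400 + 2.0000 + 2.0400
= 13.9800

13.9800


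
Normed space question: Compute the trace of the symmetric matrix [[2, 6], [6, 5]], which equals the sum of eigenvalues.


For a self-adjoint (symmetric) matrix, the eigenvalues are real.
The sum of eigenvalues equals the trace of the matrix.
trace = 2 + 5 = 7

7


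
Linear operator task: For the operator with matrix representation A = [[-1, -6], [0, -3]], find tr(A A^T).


trace(A * A^T) = sum of squares of all entries
= (-1)^2 + (-6)^2 + 0^2 + (-3)^2
= 1 + 36 + 0 + 9
= 46

46


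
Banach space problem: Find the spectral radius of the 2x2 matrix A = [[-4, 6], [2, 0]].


For a 2x2 matrix, eigenvalues satisfy lambda^2 - (trace)*lambda + det = 0
trace = -4 + 0 = -4
det = -4*0 - 6*2 = -12
discriminant = (-4)^2 - 4*(-12) = 64
spectral radius = max |eigenvalue| = 6.0000

6.0000


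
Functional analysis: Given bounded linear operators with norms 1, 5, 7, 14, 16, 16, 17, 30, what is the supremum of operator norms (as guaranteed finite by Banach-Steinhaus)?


By the Uniform Boundedness Principle, the supremum of norms is finite.
sup_k ||T_k|| = max(1, 5, 7, 14, 16, 16, 17, 30) = 30

30


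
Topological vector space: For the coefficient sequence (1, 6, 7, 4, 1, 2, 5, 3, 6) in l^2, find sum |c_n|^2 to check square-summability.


sum |c_n|^2 = 1^2 + 6^2 + 7^2 + 4^2 + 1^2 + 2^2 + 5^2 + 3^2 + 6^2
= 1 + 36 + 49 + 16 + 1 + 4 + 25 + 9 + 36
= 177

177


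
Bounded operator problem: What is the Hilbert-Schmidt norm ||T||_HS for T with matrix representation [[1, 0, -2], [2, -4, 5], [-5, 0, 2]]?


The Hilbert-Schmidt norm is sqrt(sum of squares of all entries).
Sum of squares = 1^2 + 0^2 + (-2)^2 + 2^2 + (-4)^2 + 5^2 + (-5)^2 + 0^2 + 2^2
= 1 + 0 + 4 + 4 + 16 + 25 + 25 + 0 + 4 = 79
||T||_HS = sqrt(79) = 8.8882

8.8882


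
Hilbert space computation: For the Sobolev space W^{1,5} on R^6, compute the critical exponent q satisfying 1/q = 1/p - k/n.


Using the Sobolev embedding formula: 1/q = 1/p - k/n
1/q = 1/5 - 1/6 = 1/30
q = 1/(1/30) = 30

30.0000


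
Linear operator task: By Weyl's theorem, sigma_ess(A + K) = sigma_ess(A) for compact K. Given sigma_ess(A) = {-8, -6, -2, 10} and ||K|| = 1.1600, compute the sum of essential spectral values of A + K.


By Weyl's theorem, the essential spectrum is invariant under compact perturbations.
sigma_ess(A + K) = sigma_ess(A) = {-8, -6, -2, 10}
Sum = -8 + -6 + -2 + 10 = -6

-6


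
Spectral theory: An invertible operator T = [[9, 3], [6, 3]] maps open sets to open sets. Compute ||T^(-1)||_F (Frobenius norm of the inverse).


det(T) = 9*3 - 3*6 = 9
T^(-1) = (1/9) * [[3, -3], [-6, 9]] = [[0.3333, -0.3333], [-0.6667, 1.0000]]
||T^(-1)||_F^2 = 0.3333^2 + (-0.3333)^2 + (-0.6667)^2 + 1.0000^2 = 1.6667
||T^(-1)||_F = sqrt(1.6667) = 1.2910

1.2910


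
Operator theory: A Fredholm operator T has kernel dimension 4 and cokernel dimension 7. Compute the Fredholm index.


The Fredholm index is defined as ind(T) = dim(ker T) - dim(coker T)
= 4 - 7
= -3

-3


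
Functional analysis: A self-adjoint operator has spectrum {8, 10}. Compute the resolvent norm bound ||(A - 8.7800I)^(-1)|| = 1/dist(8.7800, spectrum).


dist(8.7800, {8, 10}) = min(|8.7800 - 8|, |8.7800 - 10|)
= min(0.7800, 1.2200) = 0.7800
Resolvent bound = 1/0.7800 = 1.2821

1.2821


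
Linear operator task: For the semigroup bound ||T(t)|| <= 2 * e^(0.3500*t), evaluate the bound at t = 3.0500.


||T(3.0500)|| <= 2 * exp(0.3500 * 3.0500)
= 2 * exp(1.0675)
= 2 * 2.9081
= 5.8162

5.8162


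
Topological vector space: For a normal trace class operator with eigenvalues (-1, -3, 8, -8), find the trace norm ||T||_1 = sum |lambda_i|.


For a normal operator, singular values equal |eigenvalues|.
Trace norm = sum |lambda_i| = 1 + 3 + 8 + 8
= 20

20


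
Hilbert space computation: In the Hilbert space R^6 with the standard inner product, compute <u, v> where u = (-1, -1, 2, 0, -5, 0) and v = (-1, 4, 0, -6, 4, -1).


Computing the standard inner product <u, v> = sum u_i * v_i
= -1*-1 + -1*4 + 2*0 + 0*-6 + -5*4 + 0*-1
= 1 + -4 + 0 + 0 + -20 + 0
= -23

-23


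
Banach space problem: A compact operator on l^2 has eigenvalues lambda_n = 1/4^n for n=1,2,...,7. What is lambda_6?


The eigenvalue formula gives lambda_6 = 1/4^6
= 1/4096
= 2.4414e-04

2.4414e-04


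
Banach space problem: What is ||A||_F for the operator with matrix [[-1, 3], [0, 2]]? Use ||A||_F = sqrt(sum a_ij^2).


||A||_F^2 = sum a_ij^2
= (-1)^2 + 3^2 + 0^2 + 2^2
= 1 + 9 + 0 + 4 = 14
||A||_F = sqrt(14) = 3.7417

3.7417


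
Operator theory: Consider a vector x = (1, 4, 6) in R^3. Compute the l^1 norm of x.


The l^1 norm equals the sum of absolute values of all components.
||x||_1 = 1 + 4 + 6
= 11

11.0000


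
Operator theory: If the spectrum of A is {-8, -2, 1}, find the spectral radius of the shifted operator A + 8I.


Spectrum of A + 8I = {0, 6, 9}
Spectral radius = max |lambda| over the shifted spectrum
= max(0, 6, 9) = 9

9


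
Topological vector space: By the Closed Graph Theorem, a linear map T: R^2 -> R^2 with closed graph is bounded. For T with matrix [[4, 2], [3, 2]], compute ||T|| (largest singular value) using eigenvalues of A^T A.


A^T A = [[25, 14], [14, 8]]
trace(A^T A) = 33, det(A^T A) = 4
discriminant = 33^2 - 4*4 = 1073
Largest eigenvalue of A^T A = (trace + sqrt(disc))/2 = 32.8783
||T|| = sqrt(32.8783) = 5.7340

5.7340


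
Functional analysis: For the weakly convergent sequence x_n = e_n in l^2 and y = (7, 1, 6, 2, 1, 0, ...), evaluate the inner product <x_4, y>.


x_4 = e_4 is the standard basis vector with 1 in position 4.
<x_4, y> = y_4 = 2
As n -> infinity, <x_n, y> -> 0, confirming weak convergence of (x_n) to 0.

2


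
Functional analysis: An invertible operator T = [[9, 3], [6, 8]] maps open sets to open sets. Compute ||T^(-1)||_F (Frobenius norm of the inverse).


det(T) = 9*8 - 3*6 = 54
T^(-1) = (1/54) * [[8, -3], [-6, 9]] = [[0.1481, -0.0556], [-0.1111, 0.1667]]
||T^(-1)||_F^2 = 0.1481^2 + (-0.0556)^2 + (-0.1111)^2 + 0.1667^2 = 0.0652
||T^(-1)||_F = sqrt(0.0652) = 0.2553

0.2553


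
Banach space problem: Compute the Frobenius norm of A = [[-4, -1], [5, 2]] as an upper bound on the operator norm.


||A||_F^2 = sum a_ij^2
= (-4)^2 + (-1)^2 + 5^2 + 2^2
= 16 + 1 + 25 + 4 = 46
||A||_F = sqrt(46) = 6.7823

6.7823


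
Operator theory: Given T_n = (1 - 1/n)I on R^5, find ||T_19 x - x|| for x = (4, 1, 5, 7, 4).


T_19 x - x = (1 - 1/19)x - x = -x/19
||x|| = sqrt(107) = 10.3441
||T_19 x - x|| = ||x||/19 = 10.3441/19 = 0.5444

0.5444


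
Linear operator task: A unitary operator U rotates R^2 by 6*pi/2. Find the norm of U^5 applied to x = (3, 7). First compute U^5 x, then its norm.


U is a rotation by theta = 6*pi/2
U^5 = rotation by 5*theta = 30*pi/2 = 2*pi/2 (mod 2*pi)
cos(2*pi/2) = -1.0000, sin(2*pi/2) = 0.0000
U^5 x = (-1.0000 * 3 - 0.0000 * 7, 0.0000 * 3 + -1.0000 * 7)
= (-3.0000, -7.0000)
||U^5 x|| = sqrt((-3.0000)^2 + (-7.0000)^2) = sqrt(58.0000) = 7.6158

7.6158


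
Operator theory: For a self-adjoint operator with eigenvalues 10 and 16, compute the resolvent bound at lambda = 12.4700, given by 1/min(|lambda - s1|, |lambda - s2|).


dist(12.4700, {10, 16}) = min(|12.4700 - 10|, |12.4700 - 16|)
= min(2.4700, 3.5300) = 2.4700
Resolvent bound = 1/2.4700 = 0.4049

0.4049


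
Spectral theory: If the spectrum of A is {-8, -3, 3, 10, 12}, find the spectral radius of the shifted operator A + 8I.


Spectrum of A + 8I = {0, 5, 11, 18, 20}
Spectral radius = max |lambda| over the shifted spectrum
= max(0, 5, 11, 18, 20) = 20

20


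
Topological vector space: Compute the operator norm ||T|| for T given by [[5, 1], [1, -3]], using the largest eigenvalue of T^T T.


A^T A = [[26, 2], [2, 10]]
trace(A^T A) = 36, det(A^T A) = 256
discriminant = 36^2 - 4*256 = 272
Largest eigenvalue of A^T A = (trace + sqrt(disc))/2 = 26.2462
||T|| = sqrt(26.2462) = 5.1231

5.1231


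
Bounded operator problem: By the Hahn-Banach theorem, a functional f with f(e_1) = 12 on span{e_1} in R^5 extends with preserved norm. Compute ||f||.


The norm of f is given by ||f|| = sup_{||x||=1} |f(x)|.
On span{e_1}, ||e_1|| = 1, so ||f|| = |f(e_1)| / ||e_1||
= |12| / 1 = 12.0000

12.0000


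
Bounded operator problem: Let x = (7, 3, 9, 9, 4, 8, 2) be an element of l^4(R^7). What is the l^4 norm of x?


The l^4 norm = (sum |x_i|^4)^(1/4)
Sum of 4th powers = 2401 + 81 + 6561 + 6561 + 256 + 4096 + 16 = 19972
||x||_4 = (19972)^(1/4) = 11.8879

11.8879


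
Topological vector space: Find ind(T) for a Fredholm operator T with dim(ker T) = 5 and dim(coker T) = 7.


The Fredholm index is defined as ind(T) = dim(ker T) - dim(coker T)
= 5 - 7
= -2

-2


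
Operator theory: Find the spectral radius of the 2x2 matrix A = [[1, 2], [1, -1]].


For a 2x2 matrix, eigenvalues satisfy lambda^2 - (trace)*lambda + det = 0
trace = 1 + -1 = 0
det = 1*-1 - 2*1 = -3
discriminant = 0^2 - 4*(-3) = 12
spectral radius = max |eigenvalue| = 1.7321

1.7321


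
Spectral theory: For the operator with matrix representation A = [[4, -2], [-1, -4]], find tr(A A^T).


trace(A * A^T) = sum of squares of all entries
= 4^2 + (-2)^2 + (-1)^2 + (-4)^2
= 16 + 4 + 1 + 16
= 37

37


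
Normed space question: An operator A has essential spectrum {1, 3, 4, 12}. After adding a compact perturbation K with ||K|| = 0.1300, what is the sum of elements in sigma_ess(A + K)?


By Weyl's theorem, the essential spectrum is invariant under compact perturbations.
sigma_ess(A + K) = sigma_ess(A) = {1, 3, 4, 12}
Sum = 1 + 3 + 4 + 12 = 20

20


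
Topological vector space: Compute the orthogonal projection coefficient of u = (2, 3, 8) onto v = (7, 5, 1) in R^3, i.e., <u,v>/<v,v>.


Computing <u,v> = 2*7 + 3*5 + 8*1 = 37
Computing <v,v> = 7^2 + 5^2 + 1^2 = 75
Projection coefficient = 37/75 = 0.4933

0.4933


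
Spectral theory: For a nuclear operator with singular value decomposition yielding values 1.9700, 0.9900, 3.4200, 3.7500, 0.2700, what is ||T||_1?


The nuclear norm is the sum of all singular values.
||T||_1 = 1.9700 + 0.9900 + 3.4200 + 3.7500 + 0.2700
= 10.4000

10.4000


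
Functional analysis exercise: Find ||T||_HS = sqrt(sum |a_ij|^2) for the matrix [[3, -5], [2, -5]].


The Hilbert-Schmidt norm is sqrt(sum of squares of all entries).
Sum of squares = 3^2 + (-5)^2 + 2^2 + (-5)^2
= 9 + 25 + 4 + 25 = 63
||T||_HS = sqrt(63) = 7.9373

7.9373


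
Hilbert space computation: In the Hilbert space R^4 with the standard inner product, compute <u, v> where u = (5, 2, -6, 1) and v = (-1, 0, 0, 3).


Computing the standard inner product <u, v> = sum u_i * v_i
= 5*-1 + 2*0 + -6*0 + 1*3
= -5 + 0 + 0 + 3
= -2

-2


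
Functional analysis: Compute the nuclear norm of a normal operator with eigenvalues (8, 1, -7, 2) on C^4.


For a normal operator, singular values equal |eigenvalues|.
Trace norm = sum |lambda_i| = 8 + 1 + 7 + 2
= 18

18


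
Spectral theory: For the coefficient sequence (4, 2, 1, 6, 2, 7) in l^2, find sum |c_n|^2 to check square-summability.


sum |c_n|^2 = 4^2 + 2^2 + 1^2 + 6^2 + 2^2 + 7^2
= 16 + 4 + 1 + 36 + 4 + 49
= 110

110


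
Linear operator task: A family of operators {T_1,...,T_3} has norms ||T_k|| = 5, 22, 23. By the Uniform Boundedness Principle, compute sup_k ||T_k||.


By the Uniform Boundedness Principle, the supremum of norms is finite.
sup_k ||T_k|| = max(5, 22, 23) = 23

23


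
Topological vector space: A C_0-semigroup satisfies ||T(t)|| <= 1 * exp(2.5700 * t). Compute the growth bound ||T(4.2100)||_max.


||T(4.2100)|| <= 1 * exp(2.5700 * 4.2100)
= 1 * exp(10.8197)
= 1 * 49996.0859
= 49996.0859

49996.0859


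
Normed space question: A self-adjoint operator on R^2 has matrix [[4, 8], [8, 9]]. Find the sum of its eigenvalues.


For a self-adjoint (symmetric) matrix, the eigenvalues are real.
The sum of eigenvalues equals the trace of the matrix.
trace = 4 + 9 = 13

13


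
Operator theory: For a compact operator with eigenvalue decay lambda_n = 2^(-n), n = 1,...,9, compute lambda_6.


The eigenvalue formula gives lambda_6 = 1/2^6
= 1/64
= 0.0156

0.0156


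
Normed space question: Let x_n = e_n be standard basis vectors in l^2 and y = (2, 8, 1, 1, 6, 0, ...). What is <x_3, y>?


x_3 = e_3 is the standard basis vector with 1 in position 3.
<x_3, y> = y_3 = 1
As n -> infinity, <x_n, y> -> 0, confirming weak convergence of (x_n) to 0.

1


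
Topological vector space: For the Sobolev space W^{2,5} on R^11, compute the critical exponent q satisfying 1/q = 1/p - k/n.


Using the Sobolev embedding formula: 1/q = 1/p - k/n
1/q = 1/5 - 2/11 = 1/55
q = 1/(1/55) = 55

55.0000


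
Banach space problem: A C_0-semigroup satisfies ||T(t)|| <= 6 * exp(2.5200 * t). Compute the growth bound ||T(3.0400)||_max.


||T(3.0400)|| <= 6 * exp(2.5200 * 3.0400)
= 6 * exp(7.6608)
= 6 * 2123.4555
= 12740.7331

12740.7331


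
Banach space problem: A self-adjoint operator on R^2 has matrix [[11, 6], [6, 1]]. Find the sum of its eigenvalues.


For a self-adjoint (symmetric) matrix, the eigenvalues are real.
The sum of eigenvalues equals the trace of the matrix.
trace = 11 + 1 = 12

12


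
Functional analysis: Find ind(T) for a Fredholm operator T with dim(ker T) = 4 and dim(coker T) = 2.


The Fredholm index is defined as ind(T) = dim(ker T) - dim(coker T)
= 4 - 2
= 2

2


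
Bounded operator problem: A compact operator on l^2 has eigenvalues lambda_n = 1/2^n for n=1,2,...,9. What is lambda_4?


The eigenvalue formula gives lambda_4 = 1/2^4
= 1/16
= 0.0625

0.0625


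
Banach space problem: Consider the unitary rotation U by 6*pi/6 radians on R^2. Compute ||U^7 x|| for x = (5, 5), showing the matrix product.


U is a rotation by theta = 6*pi/6
U^7 = rotation by 7*theta = 42*pi/6 = 6*pi/6 (mod 2*pi)
cos(6*pi/6) = -1.0000, sin(6*pi/6) = 0.0000
U^7 x = (-1.0000 * 5 - 0.0000 * 5, 0.0000 * 5 + -1.0000 * 5)
= (-5.0000, -5.0000)
||U^7 x|| = sqrt((-5.0000)^2 + (-5.0000)^2) = sqrt(50.0000) = 7.0711

7.0711


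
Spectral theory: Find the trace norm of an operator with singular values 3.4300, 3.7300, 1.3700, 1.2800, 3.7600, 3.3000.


The nuclear norm is the sum of all singular values.
||T||_1 = 3.4300 + 3.7300 + 1.3700 + 1.2800 + 3.7600 + 3.3000
= 16.8700

16.8700


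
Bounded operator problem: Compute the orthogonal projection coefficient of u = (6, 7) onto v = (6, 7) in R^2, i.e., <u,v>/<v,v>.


Computing <u,v> = 6*6 + 7*7 = 85
Computing <v,v> = 6^2 + 7^2 = 85
Projection coefficient = 85/85 = 1.0000

1.0000


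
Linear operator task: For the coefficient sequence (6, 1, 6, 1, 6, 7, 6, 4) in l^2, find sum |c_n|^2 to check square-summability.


sum |c_n|^2 = 6^2 + 1^2 + 6^2 + 1^2 + 6^2 + 7^2 + 6^2 + 4^2
= 36 + 1 + 36 + 1 + 36 + 49 + 36 + 16
= 211

211


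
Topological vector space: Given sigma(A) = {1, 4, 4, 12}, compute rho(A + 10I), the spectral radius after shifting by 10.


Spectrum of A + 10I = {11, 14, 14, 22}
Spectral radius = max |lambda| over the shifted spectrum
= max(11, 14, 14, 22) = 22

22


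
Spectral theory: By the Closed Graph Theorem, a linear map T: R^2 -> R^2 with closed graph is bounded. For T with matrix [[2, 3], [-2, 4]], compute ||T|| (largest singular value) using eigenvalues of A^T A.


A^T A = [[8, -2], [-2, 25]]
trace(A^T A) = 33, det(A^T A) = 196
discriminant = 33^2 - 4*196 = 305
Largest eigenvalue of A^T A = (trace + sqrt(disc))/2 = 25.2321
||T|| = sqrt(25.2321) = 5.0232

5.0232


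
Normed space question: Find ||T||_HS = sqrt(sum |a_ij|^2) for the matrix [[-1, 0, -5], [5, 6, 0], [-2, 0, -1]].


The Hilbert-Schmidt norm is sqrt(sum of squares of all entries).
Sum of squares = (-1)^2 + 0^2 + (-5)^2 + 5^2 + 6^2 + 0^2 + (-2)^2 + 0^2 + (-1)^2
= 1 + 0 + 25 + 25 + 36 + 0 + 4 + 0 + 1 = 92
||T||_HS = sqrt(92) = 9.5917

9.5917


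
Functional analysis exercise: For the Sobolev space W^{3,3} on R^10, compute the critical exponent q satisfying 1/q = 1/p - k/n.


Using the Sobolev embedding formula: 1/q = 1/p - k/n
1/q = 1/3 - 3/10 = 1/30
q = 1/(1/30) = 30

30.0000


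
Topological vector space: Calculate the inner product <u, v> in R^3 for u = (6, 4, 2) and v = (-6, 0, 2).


Computing the standard inner product <u, v> = sum u_i * v_i
= 6*-6 + 4*0 + 2*2
= -36 + 0 + 4
= -32

-32


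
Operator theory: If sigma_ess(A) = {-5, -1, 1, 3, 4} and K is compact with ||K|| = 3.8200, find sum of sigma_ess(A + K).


By Weyl's theorem, the essential spectrum is invariant under compact perturbations.
sigma_ess(A + K) = sigma_ess(A) = {-5, -1, 1, 3, 4}
Sum = -5 + -1 + 1 + 3 + 4 = 2

2


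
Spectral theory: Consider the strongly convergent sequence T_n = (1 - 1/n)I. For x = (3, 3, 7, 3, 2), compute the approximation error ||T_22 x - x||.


T_22 x - x = (1 - 1/22)x - x = -x/22
||x|| = sqrt(80) = 8.9443
||T_22 x - x|| = ||x||/22 = 8.9443/22 = 0.4066

0.4066


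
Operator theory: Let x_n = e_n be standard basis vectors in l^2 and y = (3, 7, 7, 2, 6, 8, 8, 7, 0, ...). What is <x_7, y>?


x_7 = e_7 is the standard basis vector with 1 in position 7.
<x_7, y> = y_7 = 8
As n -> infinity, <x_n, y> -> 0, confirming weak convergence of (x_n) to 0.

8


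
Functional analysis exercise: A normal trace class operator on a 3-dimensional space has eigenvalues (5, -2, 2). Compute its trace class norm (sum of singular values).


For a normal operator, singular values equal |eigenvalues|.
Trace norm = sum |lambda_i| = 5 + 2 + 2
= 9

9


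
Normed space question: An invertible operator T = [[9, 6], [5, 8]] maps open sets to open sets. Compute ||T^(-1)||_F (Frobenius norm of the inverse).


det(T) = 9*8 - 6*5 = 42
T^(-1) = (1/42) * [[8, -6], [-5, 9]] = [[0.1905, -0.1429], [-0.1190, 0.2143]]
||T^(-1)||_F^2 = 0.1905^2 + (-0.1429)^2 + (-0.1190)^2 + 0.2143^2 = 0.1168
||T^(-1)||_F = sqrt(0.1168) = 0.3417

0.3417


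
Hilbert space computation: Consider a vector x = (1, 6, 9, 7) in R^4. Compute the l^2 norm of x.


The l^2 norm = (sum |x_i|^2)^(1/2)
Sum of 2th powers = 1 + 36 + 81 + 49 = 167
||x||_2 = (167)^(1/2) = 12.9228

12.9228


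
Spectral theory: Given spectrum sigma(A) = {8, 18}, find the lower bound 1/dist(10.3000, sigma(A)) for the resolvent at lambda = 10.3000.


dist(10.3000, {8, 18}) = min(|10.3000 - 8|, |10.3000 - 18|)
= min(2.3000, 7.7000) = 2.3000
Resolvent bound = 1/2.3000 = 0.4348

0.4348


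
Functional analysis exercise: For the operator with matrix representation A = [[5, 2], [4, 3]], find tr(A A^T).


trace(A * A^T) = sum of squares of all entries
= 5^2 + 2^2 + 4^2 + 3^2
= 25 + 4 + 16 + 9
= 54

54


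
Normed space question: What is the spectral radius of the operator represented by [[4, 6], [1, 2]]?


For a 2x2 matrix, eigenvalues satisfy lambda^2 - (trace)*lambda + det = 0
trace = 4 + 2 = 6
det = 4*2 - 6*1 = 2
discriminant = 6^2 - 4*(2) = 28
spectral radius = max |eigenvalue| = 5.6458

5.6458


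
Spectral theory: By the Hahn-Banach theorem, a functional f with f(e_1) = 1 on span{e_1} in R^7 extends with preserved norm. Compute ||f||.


The norm of f is given by ||f|| = sup_{||x||=1} |f(x)|.
On span{e_1}, ||e_1|| = 1, so ||f|| = |f(e_1)| / ||e_1||
= |1| / 1 = 1.0000

1.0000


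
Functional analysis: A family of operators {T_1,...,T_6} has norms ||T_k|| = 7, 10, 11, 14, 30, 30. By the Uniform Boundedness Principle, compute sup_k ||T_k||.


By the Uniform Boundedness Principle, the supremum of norms is finite.
sup_k ||T_k|| = max(7, 10, 11, 14, 30, 30) = 30

30


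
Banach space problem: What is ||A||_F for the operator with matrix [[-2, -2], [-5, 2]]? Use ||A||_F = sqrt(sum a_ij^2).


||A||_F^2 = sum a_ij^2
= (-2)^2 + (-2)^2 + (-5)^2 + 2^2
= 4 + 4 + 25 + 4 = 37
||A||_F = sqrt(37) = 6.0828

6.0828


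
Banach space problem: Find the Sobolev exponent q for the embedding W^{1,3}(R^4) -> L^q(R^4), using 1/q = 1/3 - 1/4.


Using the Sobolev embedding formula: 1/q = 1/p - k/n
1/q = 1/3 - 1/4 = 1/12
q = 1/(1/12) = 12

12.0000


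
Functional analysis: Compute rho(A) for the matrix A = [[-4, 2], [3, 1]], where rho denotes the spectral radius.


For a 2x2 matrix, eigenvalues satisfy lambda^2 - (trace)*lambda + det = 0
trace = -4 + 1 = -3
det = -4*1 - 2*3 = -10
discriminant = (-3)^2 - 4*(-10) = 49
spectral radius = max |eigenvalue| = 5.0000

5.0000


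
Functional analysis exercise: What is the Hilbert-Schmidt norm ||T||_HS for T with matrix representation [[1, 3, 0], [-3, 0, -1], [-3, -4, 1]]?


The Hilbert-Schmidt norm is sqrt(sum of squares of all entries).
Sum of squares = 1^2 + 3^2 + 0^2 + (-3)^2 + 0^2 + (-1)^2 + (-3)^2 + (-4)^2 + 1^2
= 1 + 9 + 0 + 9 + 0 + 1 + 9 + 16 + 1 = 46
||T||_HS = sqrt(46) = 6.7823

6.7823


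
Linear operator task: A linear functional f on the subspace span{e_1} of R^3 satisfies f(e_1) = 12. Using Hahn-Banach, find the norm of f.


The norm of f is given by ||f|| = sup_{||x||=1} |f(x)|.
On span{e_1}, ||e_1|| = 1, so ||f|| = |f(e_1)| / ||e_1||
= |12| / 1 = 12.0000

12.0000


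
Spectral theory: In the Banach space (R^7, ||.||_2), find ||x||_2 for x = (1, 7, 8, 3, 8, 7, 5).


The l^2 norm = (sum |x_i|^2)^(1/2)
Sum of 2th powers = 1 + 49 + 64 + 9 + 64 + 49 + 25 = 261
||x||_2 = (261)^(1/2) = 16.1555

16.1555


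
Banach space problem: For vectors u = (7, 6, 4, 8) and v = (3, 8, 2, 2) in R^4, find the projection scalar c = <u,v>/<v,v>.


Computing <u,v> = 7*3 + 6*8 + 4*2 + 8*2 = 93
Computing <v,v> = 3^2 + 8^2 + 2^2 + 2^2 = 81
Projection coefficient = 93/81 = 1.1481

1.1481


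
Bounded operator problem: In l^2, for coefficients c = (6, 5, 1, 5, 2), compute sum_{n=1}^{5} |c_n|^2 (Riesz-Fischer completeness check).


sum |c_n|^2 = 6^2 + 5^2 + 1^2 + 5^2 + 2^2
= 36 + 25 + 1 + 25 + 4
= 91

91


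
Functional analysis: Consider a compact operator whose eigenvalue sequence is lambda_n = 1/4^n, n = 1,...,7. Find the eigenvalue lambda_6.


The eigenvalue formula gives lambda_6 = 1/4^6
= 1/4096
= 2.4414e-04

2.4414e-04


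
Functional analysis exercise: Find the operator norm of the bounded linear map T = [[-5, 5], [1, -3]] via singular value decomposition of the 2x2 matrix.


A^T A = [[26, -28], [-28, 34]]
trace(A^T A) = 60, det(A^T A) = 100
discriminant = 60^2 - 4*100 = 3200
Largest eigenvalue of A^T A = (trace + sqrt(disc))/2 = 58.2843
||T|| = sqrt(58.2843) = 7.6344

7.6344


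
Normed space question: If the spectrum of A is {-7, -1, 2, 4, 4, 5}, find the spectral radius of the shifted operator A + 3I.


Spectrum of A + 3I = {-4, 2, 5, 7, 7, 8}
Spectral radius = max |lambda| over the shifted spectrum
= max(4, 2, 5, 7, 7, 8) = 8

8


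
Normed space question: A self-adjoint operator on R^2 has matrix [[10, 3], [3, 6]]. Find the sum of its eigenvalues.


For a self-adjoint (symmetric) matrix, the eigenvalues are real.
The sum of eigenvalues equals the trace of the matrix.
trace = 10 + 6 = 16

16


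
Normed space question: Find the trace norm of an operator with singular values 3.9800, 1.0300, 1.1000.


The nuclear norm is the sum of all singular values.
||T||_1 = 3.9800 + 1.0300 + 1.1000
= 6.1100

6.1100


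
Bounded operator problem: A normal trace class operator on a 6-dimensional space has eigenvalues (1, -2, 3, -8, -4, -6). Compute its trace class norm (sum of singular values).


For a normal operator, singular values equal |eigenvalues|.
Trace norm = sum |lambda_i| = 1 + 2 + 3 + 8 + 4 + 6
= 24

24


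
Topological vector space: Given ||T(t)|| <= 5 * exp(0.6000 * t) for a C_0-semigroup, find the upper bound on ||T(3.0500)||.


||T(3.0500)|| <= 5 * exp(0.6000 * 3.0500)
= 5 * exp(1.8300)
= 5 * 6.2339
= 31.1694

31.1694


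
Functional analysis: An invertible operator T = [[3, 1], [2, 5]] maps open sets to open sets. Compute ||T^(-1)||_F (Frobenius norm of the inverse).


det(T) = 3*5 - 1*2 = 13
T^(-1) = (1/13) * [[5, -1], [-2, 3]] = [[0.3846, -0.0769], [-0.1538, 0.2308]]
||T^(-1)||_F^2 = 0.3846^2 + (-0.0769)^2 + (-0.1538)^2 + 0.2308^2 = 0.2308
||T^(-1)||_F = sqrt(0.2308) = 0.4804

0.4804


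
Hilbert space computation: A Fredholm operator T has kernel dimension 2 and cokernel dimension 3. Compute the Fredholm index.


The Fredholm index is defined as ind(T) = dim(ker T) - dim(coker T)
= 2 - 3
= -1

-1


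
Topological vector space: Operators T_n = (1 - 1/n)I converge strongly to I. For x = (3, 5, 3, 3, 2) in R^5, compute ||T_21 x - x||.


T_21 x - x = (1 - 1/21)x - x = -x/21
||x|| = sqrt(56) = 7.4833
||T_21 x - x|| = ||x||/21 = 7.4833/21 = 0.3563

0.3563


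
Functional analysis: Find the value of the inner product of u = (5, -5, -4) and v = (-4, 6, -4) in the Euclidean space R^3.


Computing the standard inner product <u, v> = sum u_i * v_i
= 5*-4 + -5*6 + -4*-4
= -20 + -30 + 16
= -34

-34


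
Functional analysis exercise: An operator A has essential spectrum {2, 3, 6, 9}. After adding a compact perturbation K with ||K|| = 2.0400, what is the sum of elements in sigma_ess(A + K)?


By Weyl's theorem, the essential spectrum is invariant under compact perturbations.
sigma_ess(A + K) = sigma_ess(A) = {2, 3, 6, 9}
Sum = 2 + 3 + 6 + 9 = 20

20


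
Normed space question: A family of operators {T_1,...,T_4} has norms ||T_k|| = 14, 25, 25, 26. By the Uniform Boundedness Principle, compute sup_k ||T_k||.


By the Uniform Boundedness Principle, the supremum of norms is finite.
sup_k ||T_k|| = max(14, 25, 25, 26) = 26

26


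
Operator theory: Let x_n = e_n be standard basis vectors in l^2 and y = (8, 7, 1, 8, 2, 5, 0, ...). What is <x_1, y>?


x_1 = e_1 is the standard basis vector with 1 in position 1.
<x_1, y> = y_1 = 8
As n -> infinity, <x_n, y> -> 0, confirming weak convergence of (x_n) to 0.

8


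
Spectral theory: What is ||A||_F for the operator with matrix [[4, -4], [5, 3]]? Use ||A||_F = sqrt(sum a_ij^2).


||A||_F^2 = sum a_ij^2
= 4^2 + (-4)^2 + 5^2 + 3^2
= 16 + 16 + 25 + 9 = 66
||A||_F = sqrt(66) = 8.1240

8.1240


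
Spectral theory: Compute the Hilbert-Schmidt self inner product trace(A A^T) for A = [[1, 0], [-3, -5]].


trace(A * A^T) = sum of squares of all entries
= 1^2 + 0^2 + (-3)^2 + (-5)^2
= 1 + 0 + 9 + 25
= 35

35


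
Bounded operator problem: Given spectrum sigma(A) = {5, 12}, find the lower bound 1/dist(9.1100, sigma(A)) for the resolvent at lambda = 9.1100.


dist(9.1100, {5, 12}) = min(|9.1100 - 5|, |9.1100 - 12|)
= min(4.1100, 2.8900) = 2.8900
Resolvent bound = 1/2.8900 = 0.3460

0.3460


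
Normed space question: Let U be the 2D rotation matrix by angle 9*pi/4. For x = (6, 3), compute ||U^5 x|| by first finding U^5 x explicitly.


U is a rotation by theta = 9*pi/4
U^5 = rotation by 5*theta = 45*pi/4 = 5*pi/4 (mod 2*pi)
cos(5*pi/4) = -0.7071, sin(5*pi/4) = -0.7071
U^5 x = (-0.7071 * 6 - -0.7071 * 3, -0.7071 * 6 + -0.7071 * 3)
= (-2.1213, -6.3640)
||U^5 x|| = sqrt((-2.1213)^2 + (-6.3640)^2) = sqrt(45.0000) = 6.7082

6.7082


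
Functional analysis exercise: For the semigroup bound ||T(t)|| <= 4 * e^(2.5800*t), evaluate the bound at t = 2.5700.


||T(2.5700)|| <= 4 * exp(2.5800 * 2.5700)
= 4 * exp(6.6306)
= 4 * 757.9368
= 3031.7472

3031.7472


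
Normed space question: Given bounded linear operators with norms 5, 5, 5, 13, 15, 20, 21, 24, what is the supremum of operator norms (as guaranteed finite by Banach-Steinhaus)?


By the Uniform Boundedness Principle, the supremum of norms is finite.
sup_k ||T_k|| = max(5, 5, 5, 13, 15, 20, 21, 24) = 24

24


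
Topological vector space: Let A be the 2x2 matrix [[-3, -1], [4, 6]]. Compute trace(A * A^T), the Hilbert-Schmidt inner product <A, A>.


trace(A * A^T) = sum of squares of all entries
= (-3)^2 + (-1)^2 + 4^2 + 6^2
= 9 + 1 + 16 + 36
= 62

62


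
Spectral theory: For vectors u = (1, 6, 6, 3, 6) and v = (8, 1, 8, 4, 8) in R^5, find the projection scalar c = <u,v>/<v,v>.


Computing <u,v> = 1*8 + 6*1 + 6*8 + 3*4 + 6*8 = 122
Computing <v,v> = 8^2 + 1^2 + 8^2 + 4^2 + 8^2 = 209
Projection coefficient = 122/209 = 0.5837

0.5837


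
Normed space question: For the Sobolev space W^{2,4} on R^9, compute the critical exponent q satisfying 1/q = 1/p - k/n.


Using the Sobolev embedding formula: 1/q = 1/p - k/n
1/q = 1/4 - 2/9 = 1/36
q = 1/(1/36) = 36

36.0000


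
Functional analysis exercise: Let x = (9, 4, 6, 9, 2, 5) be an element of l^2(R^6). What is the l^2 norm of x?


The l^2 norm = (sum |x_i|^2)^(1/2)
Sum of 2th powers = 81 + 16 + 36 + 81 + 4 + 25 = 243
||x||_2 = (243)^(1/2) = 15.5885

15.5885


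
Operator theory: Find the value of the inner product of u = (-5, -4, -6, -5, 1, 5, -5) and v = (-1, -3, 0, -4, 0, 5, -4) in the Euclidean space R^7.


Computing the standard inner product <u, v> = sum u_i * v_i
= -5*-1 + -4*-3 + -6*0 + -5*-4 + 1*0 + 5*5 + -5*-4
= 5 + 12 + 0 + 20 + 0 + 25 + 20
= 82

82
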